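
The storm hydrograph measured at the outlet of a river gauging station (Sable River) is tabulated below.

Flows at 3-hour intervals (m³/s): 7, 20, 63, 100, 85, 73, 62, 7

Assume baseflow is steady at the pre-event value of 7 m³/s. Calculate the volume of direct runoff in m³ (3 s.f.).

Direct-runoff ordinates (Q − Q_b): 0.0, 13.0, 56.0, 93.0, 78.0, 66.0, 55.0, 0.0 m³/s.
ΣQ_DR = 361.0 m³/s.
With Δt = 3 h = 10800 s, V = ΣQ_DR · Δt = 361.0 × 10800 = 3.90 × 10^6 m³.

V ≈ 3.90 × 10^6 m³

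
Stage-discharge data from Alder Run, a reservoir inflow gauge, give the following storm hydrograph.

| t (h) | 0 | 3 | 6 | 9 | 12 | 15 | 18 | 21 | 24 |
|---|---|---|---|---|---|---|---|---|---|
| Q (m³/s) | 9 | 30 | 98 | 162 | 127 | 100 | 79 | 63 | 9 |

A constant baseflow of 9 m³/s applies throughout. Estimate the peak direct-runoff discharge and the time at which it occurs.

Q_p = 153.0 m³/s at t = 9 h

Subtracting baseflow gives direct-runoff ordinates: 0.0, 21.0, 89.0, 153.0, 118.0, 91.0, 70.0, 54.0, 0.0 m³/s.
The maximum is 153.0 m³/s, occurring at the reading for t = 9 h.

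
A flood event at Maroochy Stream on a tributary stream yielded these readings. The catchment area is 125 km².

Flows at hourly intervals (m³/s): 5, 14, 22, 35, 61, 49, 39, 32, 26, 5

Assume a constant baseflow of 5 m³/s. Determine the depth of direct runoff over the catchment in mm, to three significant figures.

Direct runoff: 0.0, 9.0, 17.0, 30.0, 56.0, 44.0, 34.0, 27.0, 21.0, 0.0 m³/s; ΣQ_DR = 238.0 m³/s.
V = ΣQ_DR · Δt = 238.0 × 3600 s = 8.568 × 10^5 m³.
Over A = 125 km², depth = V / A = 6.85 mm.

d ≈ 6.85 mm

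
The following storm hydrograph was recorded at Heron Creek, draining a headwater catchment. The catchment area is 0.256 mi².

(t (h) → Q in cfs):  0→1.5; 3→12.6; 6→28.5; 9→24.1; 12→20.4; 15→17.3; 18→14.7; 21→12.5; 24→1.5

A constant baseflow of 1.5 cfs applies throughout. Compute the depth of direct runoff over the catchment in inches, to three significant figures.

Direct runoff: 0.0, 11.1, 27.0, 22.6, 18.9, 15.8, 13.2, 11.0, 0.0 cfs; ΣQ_DR = 119.6 cfs.
V = ΣQ_DR · Δt = 119.6 × 10800 s = 1.292 × 10^6 ft³.
Over A = 0.256 mi², depth = V / A = 2.17 in.

d ≈ 2.17 in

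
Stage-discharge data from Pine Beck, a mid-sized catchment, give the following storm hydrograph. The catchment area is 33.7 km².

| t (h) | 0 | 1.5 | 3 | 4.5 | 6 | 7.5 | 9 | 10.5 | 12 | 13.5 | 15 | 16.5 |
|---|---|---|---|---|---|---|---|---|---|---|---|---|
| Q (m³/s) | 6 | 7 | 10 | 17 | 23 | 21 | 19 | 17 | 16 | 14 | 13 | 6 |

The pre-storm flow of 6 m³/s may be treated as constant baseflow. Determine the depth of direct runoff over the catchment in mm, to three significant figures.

d ≈ 15.5 mm

Direct runoff: 0.0, 1.0, 4.0, 11.0, 17.0, 15.0, 13.0, 11.0, 10.0, 8.0, 7.0, 0.0 m³/s; ΣQ_DR = 97.00 m³/s.
V = ΣQ_DR · Δt = 97.00 × 5400 s = 5.238 × 10^5 m³.
Over A = 33.7 km², depth = V / A = 15.5 mm.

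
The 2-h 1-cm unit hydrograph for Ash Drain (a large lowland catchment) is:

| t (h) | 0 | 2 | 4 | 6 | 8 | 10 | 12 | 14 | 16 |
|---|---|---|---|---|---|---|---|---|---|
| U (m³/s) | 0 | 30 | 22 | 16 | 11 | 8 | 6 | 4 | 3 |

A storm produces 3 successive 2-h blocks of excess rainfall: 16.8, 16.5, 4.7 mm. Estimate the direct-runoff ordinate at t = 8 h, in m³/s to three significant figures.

Q ≈ 55.2 m³/s

By discrete convolution, Q_j = Σ (P_i / 10 mm) · U_{j−i}.
At t = 8 h (j=4): Q = (16.8/10)·11 + (16.5/10)·16 + (4.7/10)·22 = 55.2 m³/s.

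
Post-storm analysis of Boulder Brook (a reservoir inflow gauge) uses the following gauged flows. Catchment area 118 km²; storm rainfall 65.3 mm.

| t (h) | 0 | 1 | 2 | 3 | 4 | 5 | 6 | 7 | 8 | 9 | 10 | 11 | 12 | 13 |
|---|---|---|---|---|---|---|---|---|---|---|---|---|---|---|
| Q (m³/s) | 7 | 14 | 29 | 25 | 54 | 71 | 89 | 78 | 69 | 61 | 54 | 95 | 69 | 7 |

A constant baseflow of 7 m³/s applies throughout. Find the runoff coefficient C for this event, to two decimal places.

ΣQ_DR = 624.0 m³/s; V = ΣQ_DR·Δt = 2.246 × 10^6 m³.
Runoff depth d = V / A = 19.04 mm.
C = d / P = 19.04 / 65.3 = 0.29.

C ≈ 0.29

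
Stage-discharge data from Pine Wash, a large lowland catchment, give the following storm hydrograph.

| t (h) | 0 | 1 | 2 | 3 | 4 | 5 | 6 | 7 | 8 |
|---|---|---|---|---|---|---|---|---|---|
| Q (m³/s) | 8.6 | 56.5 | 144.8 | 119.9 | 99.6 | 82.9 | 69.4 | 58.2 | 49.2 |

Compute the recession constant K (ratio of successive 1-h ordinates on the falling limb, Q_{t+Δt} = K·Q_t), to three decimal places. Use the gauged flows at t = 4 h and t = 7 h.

Using the recession-limb readings at t = 4 h and t = 7 h: Q falls from 99.6 to 58.2 m³/s over 3 intervals.
K = (Q₂/Q₁)^(1/3) = (58.2/99.6)^(1/3) = 0.836.

K ≈ 0.836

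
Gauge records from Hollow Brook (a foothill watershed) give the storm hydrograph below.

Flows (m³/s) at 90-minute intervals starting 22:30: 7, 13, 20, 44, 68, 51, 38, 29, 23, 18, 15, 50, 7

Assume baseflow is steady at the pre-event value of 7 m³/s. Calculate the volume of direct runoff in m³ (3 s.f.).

Direct-runoff ordinates (Q − Q_b): 0.0, 6.0, 13.0, 37.0, 61.0, 44.0, 31.0, 22.0, 16.0, 11.0, 8.0, 43.0, 0.0 m³/s.
ΣQ_DR = 292.0 m³/s.
With Δt = 1.5 h = 5400 s, V = ΣQ_DR · Δt = 292.0 × 5400 = 1.58 × 10^6 m³.

V ≈ 1.58 × 10^6 m³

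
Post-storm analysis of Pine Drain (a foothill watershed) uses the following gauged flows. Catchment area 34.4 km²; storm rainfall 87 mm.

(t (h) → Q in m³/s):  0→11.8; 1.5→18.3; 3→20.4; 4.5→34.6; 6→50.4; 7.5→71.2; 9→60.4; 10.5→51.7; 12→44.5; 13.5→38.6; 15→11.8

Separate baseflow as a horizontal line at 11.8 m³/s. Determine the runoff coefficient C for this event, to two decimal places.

C ≈ 0.51

ΣQ_DR = 283.9 m³/s; V = ΣQ_DR·Δt = 1.533 × 10^6 m³.
Runoff depth d = V / A = 44.57 mm.
C = d / P = 44.57 / 87 = 0.51.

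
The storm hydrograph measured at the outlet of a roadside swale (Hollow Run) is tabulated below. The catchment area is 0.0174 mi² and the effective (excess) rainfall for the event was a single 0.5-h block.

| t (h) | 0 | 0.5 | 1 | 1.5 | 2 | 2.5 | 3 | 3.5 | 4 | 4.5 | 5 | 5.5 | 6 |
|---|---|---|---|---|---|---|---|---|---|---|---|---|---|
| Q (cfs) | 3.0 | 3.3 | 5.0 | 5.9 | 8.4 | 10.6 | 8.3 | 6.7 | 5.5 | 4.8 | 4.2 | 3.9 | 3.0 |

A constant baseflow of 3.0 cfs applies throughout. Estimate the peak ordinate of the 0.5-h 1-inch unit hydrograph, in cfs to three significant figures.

Direct runoff: 0.0, 0.3, 2.0, 2.9, 5.4, 7.6, 5.3, 3.7, 2.5, 1.8, 1.2, 0.9, 0.0 cfs; ΣQ_DR = 33.60 cfs, peak = 7.6 cfs.
Runoff depth d = ΣQ_DR·Δt / A = 33.60 × 1800 / (0.0174 mi²) = 1.496 in.
The 1-inch UH is the DRH scaled by (1 in)/d, so U_p = 7.6 × 1/1.496 = 5.08 cfs.

U_p ≈ 5.08 cfs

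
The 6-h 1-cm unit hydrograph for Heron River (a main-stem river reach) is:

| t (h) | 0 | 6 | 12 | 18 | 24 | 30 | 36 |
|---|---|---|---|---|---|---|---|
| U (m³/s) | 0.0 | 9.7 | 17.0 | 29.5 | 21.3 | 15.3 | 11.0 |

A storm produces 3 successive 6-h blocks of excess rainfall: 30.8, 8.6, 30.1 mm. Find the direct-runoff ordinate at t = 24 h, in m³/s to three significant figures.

By discrete convolution, Q_j = Σ (P_i / 10 mm) · U_{j−i}.
At t = 24 h (j=4): Q = (30.8/10)·21.3 + (8.6/10)·29.5 + (30.1/10)·17.0 = 142 m³/s.

Q ≈ 142 m³/s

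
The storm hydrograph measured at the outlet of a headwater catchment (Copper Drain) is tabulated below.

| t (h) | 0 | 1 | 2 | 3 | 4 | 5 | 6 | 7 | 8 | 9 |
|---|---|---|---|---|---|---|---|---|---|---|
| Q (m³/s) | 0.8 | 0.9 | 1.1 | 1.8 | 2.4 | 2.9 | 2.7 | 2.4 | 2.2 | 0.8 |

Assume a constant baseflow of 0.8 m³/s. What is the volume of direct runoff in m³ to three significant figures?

V ≈ 36000 m³

Direct-runoff ordinates (Q − Q_b): 0.0, 0.1, 0.3, 1.0, 1.6, 2.1, 1.9, 1.6, 1.4, 0.0 m³/s.
ΣQ_DR = 10.00 m³/s.
With Δt = 1 h = 3600 s, V = ΣQ_DR · Δt = 10.00 × 3600 = 36000 m³.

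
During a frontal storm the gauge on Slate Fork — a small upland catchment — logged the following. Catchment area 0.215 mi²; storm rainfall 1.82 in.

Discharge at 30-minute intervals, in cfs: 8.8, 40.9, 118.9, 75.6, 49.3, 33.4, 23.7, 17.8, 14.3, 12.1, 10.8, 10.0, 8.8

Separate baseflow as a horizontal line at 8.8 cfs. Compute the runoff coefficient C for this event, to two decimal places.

ΣQ_DR = 310.0 cfs; V = ΣQ_DR·Δt = 5.580 × 10^5 ft³.
Runoff depth d = V / A = 1.117 in.
C = d / P = 1.117 / 1.82 = 0.61.

C ≈ 0.61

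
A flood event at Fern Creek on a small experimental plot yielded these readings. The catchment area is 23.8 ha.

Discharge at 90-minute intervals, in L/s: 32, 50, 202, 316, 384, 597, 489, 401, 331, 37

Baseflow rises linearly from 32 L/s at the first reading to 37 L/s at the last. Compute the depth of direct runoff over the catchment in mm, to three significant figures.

d ≈ 56.6 mm

Direct runoff: 0.00, 17.44, 168.89, 282.33, 349.78, 562.22, 453.67, 365.11, 294.56, 0.00 L/s; ΣQ_DR = 2494 L/s.
V = ΣQ_DR · Δt = 2494 × 5400 s = 1.347 × 10^7 L.
Over A = 23.8 ha, depth = V / A = 56.6 mm.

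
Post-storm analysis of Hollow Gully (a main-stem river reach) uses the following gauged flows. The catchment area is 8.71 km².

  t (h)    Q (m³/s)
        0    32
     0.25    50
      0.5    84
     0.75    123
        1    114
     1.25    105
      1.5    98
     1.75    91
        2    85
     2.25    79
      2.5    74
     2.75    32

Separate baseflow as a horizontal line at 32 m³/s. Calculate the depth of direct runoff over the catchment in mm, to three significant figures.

Direct runoff: 0.0, 18.0, 52.0, 91.0, 82.0, 73.0, 66.0, 59.0, 53.0, 47.0, 42.0, 0.0 m³/s; ΣQ_DR = 583.0 m³/s.
V = ΣQ_DR · Δt = 583.0 × 900 s = 5.247 × 10^5 m³.
Over A = 8.71 km², depth = V / A = 60.2 mm.

d ≈ 60.2 mm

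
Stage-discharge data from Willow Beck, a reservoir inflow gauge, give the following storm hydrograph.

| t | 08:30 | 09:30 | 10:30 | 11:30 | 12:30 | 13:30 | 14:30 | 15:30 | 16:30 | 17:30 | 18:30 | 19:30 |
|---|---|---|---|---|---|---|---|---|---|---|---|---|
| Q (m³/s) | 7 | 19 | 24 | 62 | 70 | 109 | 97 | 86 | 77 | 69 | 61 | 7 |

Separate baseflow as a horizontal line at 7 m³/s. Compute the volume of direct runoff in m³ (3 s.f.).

Direct-runoff ordinates (Q − Q_b): 0.0, 12.0, 17.0, 55.0, 63.0, 102.0, 90.0, 79.0, 70.0, 62.0, 54.0, 0.0 m³/s.
ΣQ_DR = 604.0 m³/s.
With Δt = 1 h = 3600 s, V = ΣQ_DR · Δt = 604.0 × 3600 = 2.17 × 10^6 m³.

V ≈ 2.17 × 10^6 m³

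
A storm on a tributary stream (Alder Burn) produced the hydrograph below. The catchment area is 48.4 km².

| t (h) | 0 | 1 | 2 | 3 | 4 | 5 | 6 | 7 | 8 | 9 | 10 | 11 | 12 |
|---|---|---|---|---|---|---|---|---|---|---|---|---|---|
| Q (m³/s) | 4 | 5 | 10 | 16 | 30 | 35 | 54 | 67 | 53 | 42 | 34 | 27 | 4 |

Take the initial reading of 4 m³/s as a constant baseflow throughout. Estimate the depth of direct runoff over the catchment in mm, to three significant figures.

Direct runoff: 0.0, 1.0, 6.0, 12.0, 26.0, 31.0, 50.0, 63.0, 49.0, 38.0, 30.0, 23.0, 0.0 m³/s; ΣQ_DR = 329.0 m³/s.
V = ΣQ_DR · Δt = 329.0 × 3600 s = 1.184 × 10^6 m³.
Over A = 48.4 km², depth = V / A = 24.5 mm.

d ≈ 24.5 mm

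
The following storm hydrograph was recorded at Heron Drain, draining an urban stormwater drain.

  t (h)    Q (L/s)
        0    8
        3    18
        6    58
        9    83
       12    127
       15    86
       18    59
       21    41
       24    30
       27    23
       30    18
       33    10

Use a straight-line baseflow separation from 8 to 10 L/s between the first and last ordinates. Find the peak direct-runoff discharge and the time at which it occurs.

Q_p = 118.27 L/s at t = 12 h

Subtracting baseflow gives direct-runoff ordinates: 0.00, 9.82, 49.64, 74.45, 118.27, 77.09, 49.91, 31.73, 20.55, 13.36, 8.18, 0.00 L/s.
The maximum is 118.27 L/s, occurring at the reading for t = 12 h.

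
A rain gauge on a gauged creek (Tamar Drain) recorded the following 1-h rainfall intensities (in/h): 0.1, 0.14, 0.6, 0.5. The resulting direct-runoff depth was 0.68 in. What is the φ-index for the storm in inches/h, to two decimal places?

Only the 2 blocks with intensity above φ contribute runoff: 0.6, 0.5 in/h.
Σ(I−φ)·Δt = d  ⇒  (0.6+0.5 − 2φ)·1 = 0.68
φ = (1.100 − 0.68/1) / 2 = 0.21 in/h.

φ ≈ 0.21 in/h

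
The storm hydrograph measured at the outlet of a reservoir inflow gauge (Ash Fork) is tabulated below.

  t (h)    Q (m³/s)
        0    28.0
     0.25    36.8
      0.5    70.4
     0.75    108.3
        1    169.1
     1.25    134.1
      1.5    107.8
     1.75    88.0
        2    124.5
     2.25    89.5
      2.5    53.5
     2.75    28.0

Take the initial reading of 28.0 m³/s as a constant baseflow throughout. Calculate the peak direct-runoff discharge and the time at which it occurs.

Q_p = 141.1 m³/s at t = 1 h

Subtracting baseflow gives direct-runoff ordinates: 0.0, 8.8, 42.4, 80.3, 141.1, 106.1, 79.8, 60.0, 96.5, 61.5, 25.5, 0.0 m³/s.
The maximum is 141.1 m³/s, occurring at the reading for t = 1 h.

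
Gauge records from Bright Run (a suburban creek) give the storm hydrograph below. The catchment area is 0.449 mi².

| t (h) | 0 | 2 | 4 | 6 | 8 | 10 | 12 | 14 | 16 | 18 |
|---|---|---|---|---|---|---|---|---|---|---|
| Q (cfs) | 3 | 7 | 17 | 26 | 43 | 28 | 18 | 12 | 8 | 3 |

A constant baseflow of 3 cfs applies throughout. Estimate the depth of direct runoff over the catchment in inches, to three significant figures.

Direct runoff: 0.0, 4.0, 14.0, 23.0, 40.0, 25.0, 15.0, 9.0, 5.0, 0.0 cfs; ΣQ_DR = 135.0 cfs.
V = ΣQ_DR · Δt = 135.0 × 7200 s = 9.720 × 10^5 ft³.
Over A = 0.449 mi², depth = V / A = 0.932 in.

d ≈ 0.932 in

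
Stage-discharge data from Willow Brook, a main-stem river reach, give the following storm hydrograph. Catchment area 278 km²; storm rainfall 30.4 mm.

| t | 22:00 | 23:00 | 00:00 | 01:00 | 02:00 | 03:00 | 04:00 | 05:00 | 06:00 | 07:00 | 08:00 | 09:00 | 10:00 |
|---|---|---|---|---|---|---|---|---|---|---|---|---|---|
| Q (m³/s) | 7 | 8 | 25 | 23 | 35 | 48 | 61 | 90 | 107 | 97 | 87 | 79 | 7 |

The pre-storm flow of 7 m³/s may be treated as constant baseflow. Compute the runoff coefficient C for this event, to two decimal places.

ΣQ_DR = 583.0 m³/s; V = ΣQ_DR·Δt = 2.099 × 10^6 m³.
Runoff depth d = V / A = 7.550 mm.
C = d / P = 7.550 / 30.4 = 0.25.

C ≈ 0.25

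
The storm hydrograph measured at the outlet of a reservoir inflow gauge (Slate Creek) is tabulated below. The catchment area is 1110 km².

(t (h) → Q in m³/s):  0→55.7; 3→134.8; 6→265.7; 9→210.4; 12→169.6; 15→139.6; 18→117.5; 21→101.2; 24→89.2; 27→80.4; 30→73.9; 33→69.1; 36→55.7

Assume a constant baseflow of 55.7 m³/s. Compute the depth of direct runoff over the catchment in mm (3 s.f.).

Direct runoff: 0.0, 79.1, 210.0, 154.7, 113.9, 83.9, 61.8, 45.5, 33.5, 24.7, 18.2, 13.4, 0.0 m³/s; ΣQ_DR = 838.7 m³/s.
V = ΣQ_DR · Δt = 838.7 × 10800 s = 9.058 × 10^6 m³.
Over A = 1110 km², depth = V / A = 8.16 mm.

d ≈ 8.16 mm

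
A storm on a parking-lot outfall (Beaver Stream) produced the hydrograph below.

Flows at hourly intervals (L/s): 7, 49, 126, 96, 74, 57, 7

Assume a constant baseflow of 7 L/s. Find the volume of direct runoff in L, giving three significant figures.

V ≈ 1.32 × 10^6 L

Direct-runoff ordinates (Q − Q_b): 0.0, 42.0, 119.0, 89.0, 67.0, 50.0, 0.0 L/s.
ΣQ_DR = 367.0 L/s.
With Δt = 1 h = 3600 s, V = ΣQ_DR · Δt = 367.0 × 3600 = 1.32 × 10^6 L.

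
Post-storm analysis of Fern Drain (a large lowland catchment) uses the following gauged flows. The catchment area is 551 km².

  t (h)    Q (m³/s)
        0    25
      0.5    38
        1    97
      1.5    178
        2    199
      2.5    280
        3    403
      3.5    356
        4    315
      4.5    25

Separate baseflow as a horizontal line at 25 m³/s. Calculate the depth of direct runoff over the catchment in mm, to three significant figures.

d ≈ 5.44 mm

Direct runoff: 0.0, 13.0, 72.0, 153.0, 174.0, 255.0, 378.0, 331.0, 290.0, 0.0 m³/s; ΣQ_DR = 1666 m³/s.
V = ΣQ_DR · Δt = 1666 × 1800 s = 2.999 × 10^6 m³.
Over A = 551 km², depth = V / A = 5.44 mm.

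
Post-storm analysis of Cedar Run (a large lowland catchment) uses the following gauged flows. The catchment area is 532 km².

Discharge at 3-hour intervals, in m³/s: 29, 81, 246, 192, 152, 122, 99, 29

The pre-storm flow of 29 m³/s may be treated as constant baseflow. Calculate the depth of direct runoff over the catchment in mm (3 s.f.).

d ≈ 14.6 mm

Direct runoff: 0.0, 52.0, 217.0, 163.0, 123.0, 93.0, 70.0, 0.0 m³/s; ΣQ_DR = 718.0 m³/s.
V = ΣQ_DR · Δt = 718.0 × 10800 s = 7.754 × 10^6 m³.
Over A = 532 km², depth = V / A = 14.6 mm.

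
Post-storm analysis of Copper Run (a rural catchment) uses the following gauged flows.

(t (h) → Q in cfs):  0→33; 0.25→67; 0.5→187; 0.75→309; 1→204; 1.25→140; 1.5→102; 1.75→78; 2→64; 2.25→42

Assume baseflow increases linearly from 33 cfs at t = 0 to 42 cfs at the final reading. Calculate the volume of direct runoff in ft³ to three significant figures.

V ≈ 7.66 × 10^5 ft³

Direct-runoff ordinates (Q − Q_b): 0.00, 33.00, 152.00, 273.00, 167.00, 102.00, 63.00, 38.00, 23.00, 0.00 cfs.
ΣQ_DR = 851.0 cfs.
With Δt = 0.25 h = 900 s, V = ΣQ_DR · Δt = 851.0 × 900 = 7.66 × 10^5 ft³.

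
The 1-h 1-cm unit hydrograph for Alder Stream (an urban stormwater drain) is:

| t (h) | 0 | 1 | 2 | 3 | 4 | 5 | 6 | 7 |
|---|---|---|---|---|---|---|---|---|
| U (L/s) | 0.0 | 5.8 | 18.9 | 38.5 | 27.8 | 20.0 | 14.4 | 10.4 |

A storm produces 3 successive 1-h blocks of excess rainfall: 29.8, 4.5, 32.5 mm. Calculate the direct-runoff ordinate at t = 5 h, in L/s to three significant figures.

Q ≈ 197 L/s

By discrete convolution, Q_j = Σ (P_i / 10 mm) · U_{j−i}.
At t = 5 h (j=5): Q = (29.8/10)·20.0 + (4.5/10)·27.8 + (32.5/10)·38.5 = 197 L/s.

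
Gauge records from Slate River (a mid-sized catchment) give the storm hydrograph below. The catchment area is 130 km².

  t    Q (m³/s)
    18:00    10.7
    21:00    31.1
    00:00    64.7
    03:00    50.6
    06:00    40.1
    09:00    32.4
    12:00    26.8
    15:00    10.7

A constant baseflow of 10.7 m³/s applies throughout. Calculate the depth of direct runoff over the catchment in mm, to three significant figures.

d ≈ 15.1 mm

Direct runoff: 0.0, 20.4, 54.0, 39.9, 29.4, 21.7, 16.1, 0.0 m³/s; ΣQ_DR = 181.5 m³/s.
V = ΣQ_DR · Δt = 181.5 × 10800 s = 1.960 × 10^6 m³.
Over A = 130 km², depth = V / A = 15.1 mm.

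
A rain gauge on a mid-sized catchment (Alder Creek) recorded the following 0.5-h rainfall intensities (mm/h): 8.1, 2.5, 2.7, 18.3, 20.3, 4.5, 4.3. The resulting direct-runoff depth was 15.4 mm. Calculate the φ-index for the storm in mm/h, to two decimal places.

Only the 3 blocks with intensity above φ contribute runoff: 8.1, 18.3, 20.3 mm/h.
Σ(I−φ)·Δt = d  ⇒  (8.1+18.3+20.3 − 3φ)·0.5 = 15.4
φ = (46.70 − 15.4/0.5) / 3 = 5.30 mm/h.

φ ≈ 5.30 mm/h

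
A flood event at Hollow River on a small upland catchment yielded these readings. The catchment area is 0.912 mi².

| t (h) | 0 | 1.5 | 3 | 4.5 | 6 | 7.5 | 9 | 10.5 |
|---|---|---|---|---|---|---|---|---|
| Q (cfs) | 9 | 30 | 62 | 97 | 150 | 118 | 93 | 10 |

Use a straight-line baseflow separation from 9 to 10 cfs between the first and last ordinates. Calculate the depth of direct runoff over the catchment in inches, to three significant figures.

d ≈ 1.26 in

Direct runoff: 0.00, 20.86, 52.71, 87.57, 140.43, 108.29, 83.14, 0.00 cfs; ΣQ_DR = 493.0 cfs.
V = ΣQ_DR · Δt = 493.0 × 5400 s = 2.662 × 10^6 ft³.
Over A = 0.912 mi², depth = V / A = 1.26 in.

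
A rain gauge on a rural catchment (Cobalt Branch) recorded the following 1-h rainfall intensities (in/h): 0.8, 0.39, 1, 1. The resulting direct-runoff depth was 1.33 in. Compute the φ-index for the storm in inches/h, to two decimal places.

Only the 3 blocks with intensity above φ contribute runoff: 0.8, 1, 1 in/h.
Σ(I−φ)·Δt = d  ⇒  (0.8+1+1 − 3φ)·1 = 1.33
φ = (2.800 − 1.33/1) / 3 = 0.49 in/h.

φ ≈ 0.49 in/h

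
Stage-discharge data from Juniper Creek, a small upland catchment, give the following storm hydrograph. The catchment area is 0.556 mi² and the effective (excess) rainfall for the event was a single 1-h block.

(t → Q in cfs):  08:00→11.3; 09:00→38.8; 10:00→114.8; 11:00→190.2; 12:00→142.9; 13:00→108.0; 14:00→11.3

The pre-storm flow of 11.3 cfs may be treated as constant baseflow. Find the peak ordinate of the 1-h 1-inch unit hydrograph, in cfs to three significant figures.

Direct runoff: 0.0, 27.5, 103.5, 178.9, 131.6, 96.7, 0.0 cfs; ΣQ_DR = 538.2 cfs, peak = 178.9 cfs.
Runoff depth d = ΣQ_DR·Δt / A = 538.2 × 3600 / (0.556 mi²) = 1.500 in.
The 1-inch UH is the DRH scaled by (1 in)/d, so U_p = 178.9 × 1/1.500 = 119 cfs.

U_p ≈ 119 cfs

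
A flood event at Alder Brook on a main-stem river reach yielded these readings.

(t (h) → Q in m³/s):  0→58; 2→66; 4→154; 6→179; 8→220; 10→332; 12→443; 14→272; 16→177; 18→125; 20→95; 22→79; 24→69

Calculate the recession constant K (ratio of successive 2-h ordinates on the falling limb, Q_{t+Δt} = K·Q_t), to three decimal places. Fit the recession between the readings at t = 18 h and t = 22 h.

K ≈ 0.795

Using the recession-limb readings at t = 18 h and t = 22 h: Q falls from 125 to 79 m³/s over 2 intervals.
K = (Q₂/Q₁)^(1/2) = (79/125)^(1/2) = 0.795.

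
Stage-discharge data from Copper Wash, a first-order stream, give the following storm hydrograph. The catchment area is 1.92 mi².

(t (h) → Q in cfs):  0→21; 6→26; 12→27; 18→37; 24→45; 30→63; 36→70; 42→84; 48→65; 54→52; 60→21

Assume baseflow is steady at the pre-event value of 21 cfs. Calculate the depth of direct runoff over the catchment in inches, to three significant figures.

Direct runoff: 0.0, 5.0, 6.0, 16.0, 24.0, 42.0, 49.0, 63.0, 44.0, 31.0, 0.0 cfs; ΣQ_DR = 280.0 cfs.
V = ΣQ_DR · Δt = 280.0 × 21600 s = 6.048 × 10^6 ft³.
Over A = 1.92 mi², depth = V / A = 1.36 in.

d ≈ 1.36 in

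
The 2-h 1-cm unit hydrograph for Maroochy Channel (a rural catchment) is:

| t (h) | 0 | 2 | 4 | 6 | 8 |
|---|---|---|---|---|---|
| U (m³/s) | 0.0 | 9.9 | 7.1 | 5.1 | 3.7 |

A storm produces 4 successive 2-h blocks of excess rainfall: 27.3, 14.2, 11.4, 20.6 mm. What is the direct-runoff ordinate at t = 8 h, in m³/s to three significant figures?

Q ≈ 45.8 m³/s

By discrete convolution, Q_j = Σ (P_i / 10 mm) · U_{j−i}.
At t = 8 h (j=4): Q = (27.3/10)·3.7 + (14.2/10)·5.1 + (11.4/10)·7.1 + (20.6/10)·9.9 = 45.8 m³/s.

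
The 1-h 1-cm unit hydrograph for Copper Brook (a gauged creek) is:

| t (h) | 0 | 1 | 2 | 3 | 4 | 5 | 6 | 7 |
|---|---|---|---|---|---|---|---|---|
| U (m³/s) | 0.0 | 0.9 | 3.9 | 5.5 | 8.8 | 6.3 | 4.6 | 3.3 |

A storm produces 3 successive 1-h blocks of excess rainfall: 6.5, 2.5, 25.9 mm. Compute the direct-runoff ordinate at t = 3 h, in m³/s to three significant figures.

By discrete convolution, Q_j = Σ (P_i / 10 mm) · U_{j−i}.
At t = 3 h (j=3): Q = (6.5/10)·5.5 + (2.5/10)·3.9 + (25.9/10)·0.9 = 6.88 m³/s.

Q ≈ 6.88 m³/s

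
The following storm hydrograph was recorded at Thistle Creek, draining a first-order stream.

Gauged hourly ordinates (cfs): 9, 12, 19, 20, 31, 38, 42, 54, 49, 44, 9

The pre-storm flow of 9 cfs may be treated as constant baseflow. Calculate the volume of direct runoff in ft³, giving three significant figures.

V ≈ 8.21 × 10^5 ft³

Direct-runoff ordinates (Q − Q_b): 0.0, 3.0, 10.0, 11.0, 22.0, 29.0, 33.0, 45.0, 40.0, 35.0, 0.0 cfs.
ΣQ_DR = 228.0 cfs.
With Δt = 1 h = 3600 s, V = ΣQ_DR · Δt = 228.0 × 3600 = 8.21 × 10^5 ft³.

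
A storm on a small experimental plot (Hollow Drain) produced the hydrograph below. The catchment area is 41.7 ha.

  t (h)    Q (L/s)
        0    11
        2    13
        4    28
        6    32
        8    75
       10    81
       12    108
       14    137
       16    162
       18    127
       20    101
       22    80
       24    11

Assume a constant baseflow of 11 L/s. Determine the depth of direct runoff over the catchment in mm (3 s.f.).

d ≈ 14.2 mm

Direct runoff: 0.0, 2.0, 17.0, 21.0, 64.0, 70.0, 97.0, 126.0, 151.0, 116.0, 90.0, 69.0, 0.0 L/s; ΣQ_DR = 823.0 L/s.
V = ΣQ_DR · Δt = 823.0 × 7200 s = 5.926 × 10^6 L.
Over A = 41.7 ha, depth = V / A = 14.2 mm.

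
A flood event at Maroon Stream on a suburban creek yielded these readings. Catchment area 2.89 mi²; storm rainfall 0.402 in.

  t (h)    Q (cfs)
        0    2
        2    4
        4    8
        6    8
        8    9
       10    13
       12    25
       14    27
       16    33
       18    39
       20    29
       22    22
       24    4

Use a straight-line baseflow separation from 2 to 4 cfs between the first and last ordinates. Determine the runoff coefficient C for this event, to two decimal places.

ΣQ_DR = 184.0 cfs; V = ΣQ_DR·Δt = 1.325 × 10^6 ft³.
Runoff depth d = V / A = 0.1973 in.
C = d / P = 0.1973 / 0.402 = 0.49.

C ≈ 0.49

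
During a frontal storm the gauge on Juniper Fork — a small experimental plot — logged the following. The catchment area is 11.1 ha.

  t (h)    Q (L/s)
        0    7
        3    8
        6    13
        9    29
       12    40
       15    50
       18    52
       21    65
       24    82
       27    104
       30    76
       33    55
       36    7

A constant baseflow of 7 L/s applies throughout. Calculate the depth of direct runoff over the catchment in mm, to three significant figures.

d ≈ 48.4 mm

Direct runoff: 0.0, 1.0, 6.0, 22.0, 33.0, 43.0, 45.0, 58.0, 75.0, 97.0, 69.0, 48.0, 0.0 L/s; ΣQ_DR = 497.0 L/s.
V = ΣQ_DR · Δt = 497.0 × 10800 s = 5.368 × 10^6 L.
Over A = 11.1 ha, depth = V / A = 48.4 mm.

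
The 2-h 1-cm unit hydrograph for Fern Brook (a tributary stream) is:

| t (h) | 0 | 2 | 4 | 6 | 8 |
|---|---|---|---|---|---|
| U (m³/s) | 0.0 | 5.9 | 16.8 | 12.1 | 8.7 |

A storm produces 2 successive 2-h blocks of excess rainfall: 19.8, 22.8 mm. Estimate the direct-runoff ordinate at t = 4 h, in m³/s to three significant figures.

Q ≈ 46.7 m³/s

By discrete convolution, Q_j = Σ (P_i / 10 mm) · U_{j−i}.
At t = 4 h (j=2): Q = (19.8/10)·16.8 + (22.8/10)·5.9 = 46.7 m³/s.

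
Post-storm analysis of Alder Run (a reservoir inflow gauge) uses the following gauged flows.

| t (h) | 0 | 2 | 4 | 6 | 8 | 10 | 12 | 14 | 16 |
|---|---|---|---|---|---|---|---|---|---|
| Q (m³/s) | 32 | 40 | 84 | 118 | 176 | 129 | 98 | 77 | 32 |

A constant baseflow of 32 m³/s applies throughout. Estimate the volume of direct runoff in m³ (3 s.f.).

Direct-runoff ordinates (Q − Q_b): 0.0, 8.0, 52.0, 86.0, 144.0, 97.0, 66.0, 45.0, 0.0 m³/s.
ΣQ_DR = 498.0 m³/s.
With Δt = 2 h = 7200 s, V = ΣQ_DR · Δt = 498.0 × 7200 = 3.59 × 10^6 m³.

V ≈ 3.59 × 10^6 m³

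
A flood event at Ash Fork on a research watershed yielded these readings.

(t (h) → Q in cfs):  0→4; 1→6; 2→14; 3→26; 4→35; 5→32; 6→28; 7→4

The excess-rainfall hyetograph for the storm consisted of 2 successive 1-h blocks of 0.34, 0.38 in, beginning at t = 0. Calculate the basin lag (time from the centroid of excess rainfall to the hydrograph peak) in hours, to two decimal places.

Centroid of excess rainfall: t_c = Σ P_i·t̄_i / ΣP_i = 1.0278 h (block centres at 0.5, 1.5 h).
Hydrograph peak occurs at t = 4 h, so basin lag t_L = 4 − 1.0278 = 2.97 h.

t_L ≈ 2.97 h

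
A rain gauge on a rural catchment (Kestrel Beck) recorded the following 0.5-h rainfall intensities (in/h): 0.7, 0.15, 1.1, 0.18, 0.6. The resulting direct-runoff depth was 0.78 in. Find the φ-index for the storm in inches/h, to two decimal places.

Only the 3 blocks with intensity above φ contribute runoff: 0.7, 1.1, 0.6 in/h.
Σ(I−φ)·Δt = d  ⇒  (0.7+1.1+0.6 − 3φ)·0.5 = 0.78
φ = (2.400 − 0.78/0.5) / 3 = 0.28 in/h.

φ ≈ 0.28 in/h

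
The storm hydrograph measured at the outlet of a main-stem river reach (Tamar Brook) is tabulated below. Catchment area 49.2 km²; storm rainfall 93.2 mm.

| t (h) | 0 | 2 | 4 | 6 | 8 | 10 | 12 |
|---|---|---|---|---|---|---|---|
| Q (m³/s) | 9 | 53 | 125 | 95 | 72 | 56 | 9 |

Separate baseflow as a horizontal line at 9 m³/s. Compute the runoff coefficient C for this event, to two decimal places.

ΣQ_DR = 356.0 m³/s; V = ΣQ_DR·Δt = 2.563 × 10^6 m³.
Runoff depth d = V / A = 52.10 mm.
C = d / P = 52.10 / 93.2 = 0.56.

C ≈ 0.56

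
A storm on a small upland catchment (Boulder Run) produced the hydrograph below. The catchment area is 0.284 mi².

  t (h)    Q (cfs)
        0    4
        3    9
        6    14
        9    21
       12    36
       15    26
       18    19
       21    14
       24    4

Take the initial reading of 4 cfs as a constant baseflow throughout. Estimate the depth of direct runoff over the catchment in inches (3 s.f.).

Direct runoff: 0.0, 5.0, 10.0, 17.0, 32.0, 22.0, 15.0, 10.0, 0.0 cfs; ΣQ_DR = 111.0 cfs.
V = ΣQ_DR · Δt = 111.0 × 10800 s = 1.199 × 10^6 ft³.
Over A = 0.284 mi², depth = V / A = 1.82 in.

d ≈ 1.82 in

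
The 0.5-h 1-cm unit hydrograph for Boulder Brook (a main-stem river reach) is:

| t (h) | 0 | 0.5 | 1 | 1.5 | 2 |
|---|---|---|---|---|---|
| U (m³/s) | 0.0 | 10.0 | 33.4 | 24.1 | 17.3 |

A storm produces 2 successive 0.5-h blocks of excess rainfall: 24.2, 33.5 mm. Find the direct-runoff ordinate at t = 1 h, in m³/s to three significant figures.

Q ≈ 114 m³/s

By discrete convolution, Q_j = Σ (P_i / 10 mm) · U_{j−i}.
At t = 1 h (j=2): Q = (24.2/10)·33.4 + (33.5/10)·10.0 = 114 m³/s.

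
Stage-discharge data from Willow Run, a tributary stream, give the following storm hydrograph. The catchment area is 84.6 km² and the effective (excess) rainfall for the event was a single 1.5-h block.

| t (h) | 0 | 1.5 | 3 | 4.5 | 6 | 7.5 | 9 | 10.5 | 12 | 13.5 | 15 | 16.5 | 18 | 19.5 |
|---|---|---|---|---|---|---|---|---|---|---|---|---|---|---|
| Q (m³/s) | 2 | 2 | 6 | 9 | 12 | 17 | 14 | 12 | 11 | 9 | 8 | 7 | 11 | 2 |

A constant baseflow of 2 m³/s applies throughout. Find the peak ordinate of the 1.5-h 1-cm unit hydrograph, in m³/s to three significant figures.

U_p ≈ 25.0 m³/s

Direct runoff: 0.0, 0.0, 4.0, 7.0, 10.0, 15.0, 12.0, 10.0, 9.0, 7.0, 6.0, 5.0, 9.0, 0.0 m³/s; ΣQ_DR = 94.00 m³/s, peak = 15.0 m³/s.
Runoff depth d = ΣQ_DR·Δt / A = 94.00 × 5400 / (84.6 km²) = 6.000 mm.
The 1-cm UH is the DRH scaled by (10 mm)/d, so U_p = 15.0 × 10/6.000 = 25.0 m³/s.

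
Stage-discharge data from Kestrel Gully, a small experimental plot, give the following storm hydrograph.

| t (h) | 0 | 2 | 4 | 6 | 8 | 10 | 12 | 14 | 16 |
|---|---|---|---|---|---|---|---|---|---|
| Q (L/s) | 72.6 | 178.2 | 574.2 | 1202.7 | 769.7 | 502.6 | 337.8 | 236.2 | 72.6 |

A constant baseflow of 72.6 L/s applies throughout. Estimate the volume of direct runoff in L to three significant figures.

V ≈ 2.37 × 10^7 L

Direct-runoff ordinates (Q − Q_b): 0.0, 105.6, 501.6, 1130.1, 697.1, 430.0, 265.2, 163.6, 0.0 L/s.
ΣQ_DR = 3293 L/s.
With Δt = 2 h = 7200 s, V = ΣQ_DR · Δt = 3293 × 7200 = 2.37 × 10^7 L.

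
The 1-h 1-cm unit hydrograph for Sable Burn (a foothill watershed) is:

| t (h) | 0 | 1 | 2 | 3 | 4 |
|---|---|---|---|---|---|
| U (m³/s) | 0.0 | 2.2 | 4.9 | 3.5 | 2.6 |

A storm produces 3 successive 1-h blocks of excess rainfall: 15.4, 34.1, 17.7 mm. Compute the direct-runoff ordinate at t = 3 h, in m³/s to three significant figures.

Q ≈ 26.0 m³/s

By discrete convolution, Q_j = Σ (P_i / 10 mm) · U_{j−i}.
At t = 3 h (j=3): Q = (15.4/10)·3.5 + (34.1/10)·4.9 + (17.7/10)·2.2 = 26.0 m³/s.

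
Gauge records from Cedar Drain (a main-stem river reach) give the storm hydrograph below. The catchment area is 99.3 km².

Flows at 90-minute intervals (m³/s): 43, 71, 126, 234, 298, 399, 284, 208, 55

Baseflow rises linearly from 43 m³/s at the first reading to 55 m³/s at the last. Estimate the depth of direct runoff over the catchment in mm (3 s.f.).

d ≈ 69.4 mm

Direct runoff: 0.00, 26.50, 80.00, 186.50, 249.00, 348.50, 232.00, 154.50, 0.00 m³/s; ΣQ_DR = 1277 m³/s.
V = ΣQ_DR · Δt = 1277 × 5400 s = 6.896 × 10^6 m³.
Over A = 99.3 km², depth = V / A = 69.4 mm.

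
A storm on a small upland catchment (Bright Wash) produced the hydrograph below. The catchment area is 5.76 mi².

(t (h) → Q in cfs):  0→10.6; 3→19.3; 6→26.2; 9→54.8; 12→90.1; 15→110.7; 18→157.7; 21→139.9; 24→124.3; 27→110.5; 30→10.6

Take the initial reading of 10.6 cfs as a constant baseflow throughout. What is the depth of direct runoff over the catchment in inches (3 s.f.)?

Direct runoff: 0.0, 8.7, 15.6, 44.2, 79.5, 100.1, 147.1, 129.3, 113.7, 99.9, 0.0 cfs; ΣQ_DR = 738.1 cfs.
V = ΣQ_DR · Δt = 738.1 × 10800 s = 7.971 × 10^6 ft³.
Over A = 5.76 mi², depth = V / A = 0.596 in.

d ≈ 0.596 in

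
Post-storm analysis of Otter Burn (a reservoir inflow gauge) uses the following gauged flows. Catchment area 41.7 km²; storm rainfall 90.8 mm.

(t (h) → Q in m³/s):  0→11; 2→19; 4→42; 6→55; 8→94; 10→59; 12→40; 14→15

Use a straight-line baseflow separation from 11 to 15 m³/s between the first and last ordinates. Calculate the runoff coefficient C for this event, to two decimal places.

ΣQ_DR = 231.0 m³/s; V = ΣQ_DR·Δt = 1.663 × 10^6 m³.
Runoff depth d = V / A = 39.88 mm.
C = d / P = 39.88 / 90.8 = 0.44.

C ≈ 0.44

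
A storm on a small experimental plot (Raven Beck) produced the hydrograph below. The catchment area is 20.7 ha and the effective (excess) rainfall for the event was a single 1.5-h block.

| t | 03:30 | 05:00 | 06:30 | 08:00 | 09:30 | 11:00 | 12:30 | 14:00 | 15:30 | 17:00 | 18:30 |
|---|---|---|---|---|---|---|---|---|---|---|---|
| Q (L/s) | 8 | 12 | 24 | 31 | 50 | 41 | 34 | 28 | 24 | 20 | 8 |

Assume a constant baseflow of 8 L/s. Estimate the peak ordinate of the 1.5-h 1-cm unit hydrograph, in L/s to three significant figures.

U_p ≈ 83.9 L/s

Direct runoff: 0.0, 4.0, 16.0, 23.0, 42.0, 33.0, 26.0, 20.0, 16.0, 12.0, 0.0 L/s; ΣQ_DR = 192.0 L/s, peak = 42.0 L/s.
Runoff depth d = ΣQ_DR·Δt / A = 192.0 × 5400 / (20.7 ha) = 5.009 mm.
The 1-cm UH is the DRH scaled by (10 mm)/d, so U_p = 42.0 × 10/5.009 = 83.9 L/s.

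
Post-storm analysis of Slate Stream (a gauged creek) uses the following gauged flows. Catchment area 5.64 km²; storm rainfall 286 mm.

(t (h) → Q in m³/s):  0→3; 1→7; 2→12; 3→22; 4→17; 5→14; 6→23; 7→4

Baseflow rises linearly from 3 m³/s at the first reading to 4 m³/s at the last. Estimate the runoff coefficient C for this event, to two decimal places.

C ≈ 0.17

ΣQ_DR = 74.00 m³/s; V = ΣQ_DR·Δt = 2.664 × 10^5 m³.
Runoff depth d = V / A = 47.23 mm.
C = d / P = 47.23 / 286 = 0.17.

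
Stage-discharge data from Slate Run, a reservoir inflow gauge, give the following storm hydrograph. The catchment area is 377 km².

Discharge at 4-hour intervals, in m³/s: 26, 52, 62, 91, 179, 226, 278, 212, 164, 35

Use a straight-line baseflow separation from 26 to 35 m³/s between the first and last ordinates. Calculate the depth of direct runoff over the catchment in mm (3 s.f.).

d ≈ 39.0 mm

Direct runoff: 0.00, 25.00, 34.00, 62.00, 149.00, 195.00, 246.00, 179.00, 130.00, 0.00 m³/s; ΣQ_DR = 1020 m³/s.
V = ΣQ_DR · Δt = 1020 × 14400 s = 1.469 × 10^7 m³.
Over A = 377 km², depth = V / A = 39.0 mm.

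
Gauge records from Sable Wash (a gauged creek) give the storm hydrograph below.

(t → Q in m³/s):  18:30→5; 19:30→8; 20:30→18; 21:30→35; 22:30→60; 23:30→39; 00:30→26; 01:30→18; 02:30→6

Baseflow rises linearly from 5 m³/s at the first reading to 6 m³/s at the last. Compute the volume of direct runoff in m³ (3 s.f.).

V ≈ 5.96 × 10^5 m³

Direct-runoff ordinates (Q − Q_b): 0.00, 2.88, 12.75, 29.62, 54.50, 33.38, 20.25, 12.12, 0.00 m³/s.
ΣQ_DR = 165.5 m³/s.
With Δt = 1 h = 3600 s, V = ΣQ_DR · Δt = 165.5 × 3600 = 5.96 × 10^5 m³.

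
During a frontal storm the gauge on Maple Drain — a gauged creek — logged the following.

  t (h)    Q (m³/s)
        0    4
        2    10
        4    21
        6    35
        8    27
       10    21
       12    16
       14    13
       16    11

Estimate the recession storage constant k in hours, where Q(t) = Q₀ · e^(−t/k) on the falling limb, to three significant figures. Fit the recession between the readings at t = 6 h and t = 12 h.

On the falling limb, Q drops from 35 to 16 m³/s between t = 6 h and t = 12 h (Δt = 6 h).
k = −Δt / ln(Q₂/Q₁) = −6 / ln(16/35) = 7.67 h.

k ≈ 7.67 h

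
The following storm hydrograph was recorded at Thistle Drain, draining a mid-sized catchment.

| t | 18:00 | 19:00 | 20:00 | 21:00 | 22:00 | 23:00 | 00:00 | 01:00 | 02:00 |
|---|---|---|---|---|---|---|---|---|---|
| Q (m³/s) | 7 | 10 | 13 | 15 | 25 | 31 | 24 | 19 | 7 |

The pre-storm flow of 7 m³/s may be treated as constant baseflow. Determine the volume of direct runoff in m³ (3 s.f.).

Direct-runoff ordinates (Q − Q_b): 0.0, 3.0, 6.0, 8.0, 18.0, 24.0, 17.0, 12.0, 0.0 m³/s.
ΣQ_DR = 88.00 m³/s.
With Δt = 1 h = 3600 s, V = ΣQ_DR · Δt = 88.00 × 3600 = 3.17 × 10^5 m³.

V ≈ 3.17 × 10^5 m³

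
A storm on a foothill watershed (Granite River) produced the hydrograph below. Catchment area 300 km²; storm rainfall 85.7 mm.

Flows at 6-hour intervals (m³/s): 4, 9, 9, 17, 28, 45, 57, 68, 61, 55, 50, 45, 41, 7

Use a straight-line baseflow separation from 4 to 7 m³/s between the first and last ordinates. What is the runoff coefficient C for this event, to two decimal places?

ΣQ_DR = 419.0 m³/s; V = ΣQ_DR·Δt = 9.050 × 10^6 m³.
Runoff depth d = V / A = 30.17 mm.
C = d / P = 30.17 / 85.7 = 0.35.

C ≈ 0.35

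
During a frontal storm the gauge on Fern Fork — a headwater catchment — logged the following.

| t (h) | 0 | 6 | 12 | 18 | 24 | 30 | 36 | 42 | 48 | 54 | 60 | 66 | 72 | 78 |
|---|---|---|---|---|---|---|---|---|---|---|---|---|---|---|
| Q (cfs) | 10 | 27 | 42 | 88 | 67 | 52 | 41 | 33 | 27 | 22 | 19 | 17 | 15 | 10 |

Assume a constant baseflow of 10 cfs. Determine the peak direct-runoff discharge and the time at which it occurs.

Q_p = 78.0 cfs at t = 18 h

Subtracting baseflow gives direct-runoff ordinates: 0.0, 17.0, 32.0, 78.0, 57.0, 42.0, 31.0, 23.0, 17.0, 12.0, 9.0, 7.0, 5.0, 0.0 cfs.
The maximum is 78.0 cfs, occurring at the reading for t = 18 h.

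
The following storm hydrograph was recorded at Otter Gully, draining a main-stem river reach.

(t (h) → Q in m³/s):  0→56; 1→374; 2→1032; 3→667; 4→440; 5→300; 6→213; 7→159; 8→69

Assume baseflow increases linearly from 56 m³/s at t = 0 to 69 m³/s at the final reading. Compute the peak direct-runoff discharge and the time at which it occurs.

Subtracting baseflow gives direct-runoff ordinates: 0.00, 316.38, 972.75, 606.12, 377.50, 235.88, 147.25, 91.62, 0.00 m³/s.
The maximum is 972.75 m³/s, occurring at the reading for t = 2 h.

Q_p = 972.75 m³/s at t = 2 h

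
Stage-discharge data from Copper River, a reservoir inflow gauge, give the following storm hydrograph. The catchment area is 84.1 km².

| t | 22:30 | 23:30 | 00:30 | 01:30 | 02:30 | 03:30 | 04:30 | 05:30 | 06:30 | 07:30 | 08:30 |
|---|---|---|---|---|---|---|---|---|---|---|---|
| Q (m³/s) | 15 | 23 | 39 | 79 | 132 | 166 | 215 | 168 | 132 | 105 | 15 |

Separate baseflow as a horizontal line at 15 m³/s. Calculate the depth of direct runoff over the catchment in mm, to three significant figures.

d ≈ 39.6 mm

Direct runoff: 0.0, 8.0, 24.0, 64.0, 117.0, 151.0, 200.0, 153.0, 117.0, 90.0, 0.0 m³/s; ΣQ_DR = 924.0 m³/s.
V = ΣQ_DR · Δt = 924.0 × 3600 s = 3.326 × 10^6 m³.
Over A = 84.1 km², depth = V / A = 39.6 mm.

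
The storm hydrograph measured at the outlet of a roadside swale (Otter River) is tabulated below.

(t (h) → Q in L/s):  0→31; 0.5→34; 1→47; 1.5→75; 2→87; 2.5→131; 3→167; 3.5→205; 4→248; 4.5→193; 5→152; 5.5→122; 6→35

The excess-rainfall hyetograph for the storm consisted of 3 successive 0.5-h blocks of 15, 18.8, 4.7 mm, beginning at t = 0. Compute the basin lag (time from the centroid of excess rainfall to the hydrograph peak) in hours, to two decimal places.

Centroid of excess rainfall: t_c = Σ P_i·t̄_i / ΣP_i = 0.6162 h (block centres at 0.25, 0.75, 1.25 h).
Hydrograph peak occurs at t = 4 h, so basin lag t_L = 4 − 0.6162 = 3.38 h.

t_L ≈ 3.38 h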